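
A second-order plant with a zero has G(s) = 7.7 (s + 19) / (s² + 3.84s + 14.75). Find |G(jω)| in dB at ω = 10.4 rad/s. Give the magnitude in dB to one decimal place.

4.3 dB

|j10.4 + 19| = √(10.4² + 19²) = 21.66
|(j10.4)² + 3.84(j10.4) + 14.75| = |-93.41 + j39.936| = 101.6
|G(j10.4)| = 7.7 × 21.66 / 101.6 = 1.6417
20 log₁₀(1.6417) = 4.31 dB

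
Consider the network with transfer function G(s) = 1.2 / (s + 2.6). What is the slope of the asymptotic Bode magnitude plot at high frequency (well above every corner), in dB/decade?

-20 dB/decade

With 0 zeros and 1 pole, the high-frequency asymptotic slope is 20 × (0 − 1) = -20 dB/decade.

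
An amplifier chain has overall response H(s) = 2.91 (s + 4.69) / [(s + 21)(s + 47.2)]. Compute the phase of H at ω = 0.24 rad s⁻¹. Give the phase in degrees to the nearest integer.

2°

∠(j0.24 + 4.69) = arctan(0.24/4.69) = 2.93°
∠(j0.24 + 21) = arctan(0.24/21) = 0.65°
∠(j0.24 + 47.2) = arctan(0.24/47.2) = 0.29°
∠H(j0.24) = 2.93° − (0.65° + 0.29°) = 1.98°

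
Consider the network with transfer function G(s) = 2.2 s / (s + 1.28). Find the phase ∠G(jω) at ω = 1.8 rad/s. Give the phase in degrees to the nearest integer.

∠(j1.8) = 90.00°
∠(j1.8 + 1.28) = arctan(1.8/1.28) = 54.58°
∠G(j1.8) = 90.00° − 54.58° = 35.42°

35°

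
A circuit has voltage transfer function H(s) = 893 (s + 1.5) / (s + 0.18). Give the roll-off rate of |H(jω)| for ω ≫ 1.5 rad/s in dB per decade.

With 1 zero and 1 pole, the high-frequency asymptotic slope is 20 × (1 − 1) = 0 dB/decade.

0 dB/decade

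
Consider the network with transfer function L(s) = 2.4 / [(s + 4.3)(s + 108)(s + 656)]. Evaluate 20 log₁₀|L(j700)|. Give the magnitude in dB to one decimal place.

|j700 + 4.3| = √(700² + 4.3²) = 700
|j700 + 108| = √(700² + 108²) = 708.3
|j700 + 656| = √(700² + 656²) = 959.3
|L(j700)| = 2.4 / (700 × 708.3 × 959.3) = 5.0457e-09
20 log₁₀(5.0457e-09) = -165.94 dB

-165.9 dB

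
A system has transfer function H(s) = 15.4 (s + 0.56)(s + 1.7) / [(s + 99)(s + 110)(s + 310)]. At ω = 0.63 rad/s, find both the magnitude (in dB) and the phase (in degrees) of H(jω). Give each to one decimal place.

|H| = -103.1 dB, ∠H = 67.9 deg

|j0.63 + 0.56| = √(0.63² + 0.56²) = 0.8429
|j0.63 + 1.7| = √(0.63² + 1.7²) = 1.813
|j0.63 + 99| = √(0.63² + 99²) = 99
|j0.63 + 110| = √(0.63² + 110²) = 110
|j0.63 + 310| = √(0.63² + 310²) = 310
|H(j0.63)| = 15.4 × 0.8429 × 1.813 / (99 × 110 × 310) = 6.9709e-06
20 log₁₀(6.9709e-06) = -103.13 dB
∠(j0.63 + 0.56) = arctan(0.63/0.56) = 48.37°
∠(j0.63 + 1.7) = arctan(0.63/1.7) = 20.33°
∠(j0.63 + 99) = arctan(0.63/99) = 0.36°
∠(j0.63 + 110) = arctan(0.63/110) = 0.33°
∠(j0.63 + 310) = arctan(0.63/310) = 0.12°
∠H(j0.63) = 48.37° + 20.33° − (0.36° + 0.33° + 0.12°) = 67.89°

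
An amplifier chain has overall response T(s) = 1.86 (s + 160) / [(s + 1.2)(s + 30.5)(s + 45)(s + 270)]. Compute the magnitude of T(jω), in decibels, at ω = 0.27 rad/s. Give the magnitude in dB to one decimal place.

|j0.27 + 160| = √(0.27² + 160²) = 160
|j0.27 + 1.2| = √(0.27² + 1.2²) = 1.23
|j0.27 + 30.5| = √(0.27² + 30.5²) = 30.5
|j0.27 + 45| = √(0.27² + 45²) = 45
|j0.27 + 270| = √(0.27² + 270²) = 270
|T(j0.27)| = 1.86 × 160 / (1.23 × 30.5 × 45 × 270) = 0.00065287
20 log₁₀(0.00065287) = -63.70 dB

-63.7 dB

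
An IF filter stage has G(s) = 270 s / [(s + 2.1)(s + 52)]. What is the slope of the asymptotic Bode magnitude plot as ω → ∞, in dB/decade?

With 1 zero and 2 poles, the high-frequency asymptotic slope is 20 × (1 − 2) = -20 dB/decade.

-20 dB/decade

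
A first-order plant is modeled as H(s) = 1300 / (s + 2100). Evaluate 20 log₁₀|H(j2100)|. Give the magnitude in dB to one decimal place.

|j2100 + 2100| = √(2100² + 2100²) = 2970
|H(j2100)| = 1300 / 2970 = 0.43773
20 log₁₀(0.43773) = -7.18 dB

-7.2 dB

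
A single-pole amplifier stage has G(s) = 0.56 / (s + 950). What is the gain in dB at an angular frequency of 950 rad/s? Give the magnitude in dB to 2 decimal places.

-67.60 dB

|j950 + 950| = √(950² + 950²) = 1344
|G(j950)| = 0.56 / 1344 = 0.00041682
20 log₁₀(0.00041682) = -67.601 dB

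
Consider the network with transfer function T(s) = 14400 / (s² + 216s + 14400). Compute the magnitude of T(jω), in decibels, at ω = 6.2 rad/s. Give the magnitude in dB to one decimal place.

|(j6.2)² + 216(j6.2) + 14400| = |14362 + j1339.2| = 1.442e+04
|T(j6.2)| = 14400 / 1.442e+04 = 0.99835
20 log₁₀(0.99835) = -0.01 dB

-0.0 dB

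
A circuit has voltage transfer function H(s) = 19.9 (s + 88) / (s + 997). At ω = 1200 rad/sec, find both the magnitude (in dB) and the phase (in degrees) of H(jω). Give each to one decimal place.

|H| = 23.7 dB, ∠H = 35.5°

|j1200 + 88| = √(1200² + 88²) = 1203
|j1200 + 997| = √(1200² + 997²) = 1560
|H(j1200)| = 19.9 × 1203 / 1560 = 15.348
20 log₁₀(15.348) = 23.72 dB
∠(j1200 + 88) = arctan(1200/88) = 85.81°
∠(j1200 + 997) = arctan(1200/997) = 50.28°
∠H(j1200) = 85.81° − 50.28° = 35.53°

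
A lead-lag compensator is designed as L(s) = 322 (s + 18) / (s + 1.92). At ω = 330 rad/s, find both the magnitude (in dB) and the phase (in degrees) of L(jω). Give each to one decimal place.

|L| = 50.2 dB, ∠L = -2.8°

|j330 + 18| = √(330² + 18²) = 330.5
|j330 + 1.92| = √(330² + 1.92²) = 330
|L(j330)| = 322 × 330.5 / 330 = 322.47
20 log₁₀(322.47) = 50.17 dB
∠(j330 + 18) = arctan(330/18) = 86.88°
∠(j330 + 1.92) = arctan(330/1.92) = 89.67°
∠L(j330) = 86.88° − 89.67° = -2.79°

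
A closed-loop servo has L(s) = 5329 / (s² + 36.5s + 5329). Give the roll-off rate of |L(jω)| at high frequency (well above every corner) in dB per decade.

-40 dB/decade

With 0 zeros and 2 poles, the high-frequency asymptotic slope is 20 × (0 − 2) = -40 dB/decade.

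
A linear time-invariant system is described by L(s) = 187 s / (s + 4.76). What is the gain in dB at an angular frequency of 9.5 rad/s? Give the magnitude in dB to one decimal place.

|j9.5| = 9.5
|j9.5 + 4.76| = √(9.5² + 4.76²) = 10.63
|L(j9.5)| = 187 × 9.5 / 10.63 = 167.19
20 log₁₀(167.19) = 44.46 dB

44.5 dB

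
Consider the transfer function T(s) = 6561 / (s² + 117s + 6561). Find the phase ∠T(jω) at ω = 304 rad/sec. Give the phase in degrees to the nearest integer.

-157°

∠[(j304)² + 117(j304) + 6561] = ∠[-85855 + j35568] = 157.50°
∠T(j304) = −157.50° = -157.50°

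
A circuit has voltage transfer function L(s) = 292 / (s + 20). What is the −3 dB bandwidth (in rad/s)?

20 rad/s

For a single-pole low-pass, the −3 dB point is at the pole: ω = 20 rad/s.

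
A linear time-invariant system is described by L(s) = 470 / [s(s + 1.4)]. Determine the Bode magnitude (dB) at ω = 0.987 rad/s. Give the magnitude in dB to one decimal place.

48.9 dB

|j0.987 + 1.4| = √(0.987² + 1.4²) = 1.713
|j0.987| = 0.987
|L(j0.987)| = 470 / (1.713 × 0.987) = 278
20 log₁₀(278) = 48.88 dB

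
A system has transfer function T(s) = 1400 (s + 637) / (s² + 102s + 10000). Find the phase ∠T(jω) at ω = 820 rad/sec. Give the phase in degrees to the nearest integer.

∠(j820 + 637) = arctan(820/637) = 52.16°
∠[(j820)² + 102(j820) + 10000] = ∠[-6.624e+05 + j83640] = 172.80°
∠T(j820) = 52.16° − 172.80° = -120.64°

-121°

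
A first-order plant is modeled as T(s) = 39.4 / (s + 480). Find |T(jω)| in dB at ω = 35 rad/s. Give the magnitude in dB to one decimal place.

|j35 + 480| = √(35² + 480²) = 481.3
|T(j35)| = 39.4 / 481.3 = 0.081866
20 log₁₀(0.081866) = -21.74 dB

-21.7 dB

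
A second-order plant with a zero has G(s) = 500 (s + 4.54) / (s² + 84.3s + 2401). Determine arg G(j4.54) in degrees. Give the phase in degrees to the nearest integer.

36°

∠(j4.54 + 4.54) = arctan(4.54/4.54) = 45.00°
∠[(j4.54)² + 84.3(j4.54) + 2401] = ∠[2380.4 + j382.72] = 9.13°
∠G(j4.54) = 45.00° − 9.13° = 35.87°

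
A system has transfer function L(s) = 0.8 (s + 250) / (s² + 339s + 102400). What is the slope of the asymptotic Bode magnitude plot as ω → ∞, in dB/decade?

-20 dB/decade

With 1 zero and 2 poles, the high-frequency asymptotic slope is 20 × (1 − 2) = -20 dB/decade.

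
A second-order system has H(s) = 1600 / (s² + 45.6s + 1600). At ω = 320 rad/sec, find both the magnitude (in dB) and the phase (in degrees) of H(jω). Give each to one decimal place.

|H| = -36.1 dB, ∠H = -171.8 deg

|(j320)² + 45.6(j320) + 1600| = |-1.008e+05 + j14592| = 1.019e+05
|H(j320)| = 1600 / 1.019e+05 = 0.015709
20 log₁₀(0.015709) = -36.08 dB
∠[(j320)² + 45.6(j320) + 1600] = ∠[-1.008e+05 + j14592] = 171.76°
∠H(j320) = −171.76° = -171.76°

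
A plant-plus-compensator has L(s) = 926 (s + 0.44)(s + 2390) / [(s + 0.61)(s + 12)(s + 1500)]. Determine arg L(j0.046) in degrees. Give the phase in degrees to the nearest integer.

1°

∠(j0.046 + 0.44) = arctan(0.046/0.44) = 5.97°
∠(j0.046 + 2390) = arctan(0.046/2390) = 0.00°
∠(j0.046 + 0.61) = arctan(0.046/0.61) = 4.31°
∠(j0.046 + 12) = arctan(0.046/12) = 0.22°
∠(j0.046 + 1500) = arctan(0.046/1500) = 0.00°
∠L(j0.046) = 5.97° + 0.00° − (4.31° + 0.22° + 0.00°) = 1.44°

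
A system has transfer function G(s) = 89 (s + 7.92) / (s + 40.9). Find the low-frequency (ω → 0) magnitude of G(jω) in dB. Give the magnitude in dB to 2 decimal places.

G(0) = 89 × 7.92 / 40.9 = 17.234
20 log₁₀(17.234) = 24.728 dB

24.73 dB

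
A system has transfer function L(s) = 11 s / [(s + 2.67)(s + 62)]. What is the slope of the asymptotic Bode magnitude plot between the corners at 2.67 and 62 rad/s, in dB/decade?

In this band the factors already past their corner are: 1 differentiator zero, pole at 2.67; net slope = 0 dB/decade.

0 dB/decade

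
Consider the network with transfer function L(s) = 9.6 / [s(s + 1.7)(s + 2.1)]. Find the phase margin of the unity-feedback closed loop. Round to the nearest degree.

Gain crossover: |L(jω)| = 1 at ω ≈ 1.58 rad s⁻¹.
∠L(j1.58) = −90° − arctan(1.58/1.7) − arctan(1.58/2.1) ≈ -169.74°
PM = 180° + (-169.74°) = 10.26°

10 deg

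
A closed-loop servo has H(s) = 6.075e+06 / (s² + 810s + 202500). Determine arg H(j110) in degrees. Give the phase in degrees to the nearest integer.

-25 deg

∠[(j110)² + 810(j110) + 202500] = ∠[1.904e+05 + j89100] = 25.08°
∠H(j110) = −25.08° = -25.08°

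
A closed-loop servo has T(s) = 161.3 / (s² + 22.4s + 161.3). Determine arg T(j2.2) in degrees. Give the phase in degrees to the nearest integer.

-17°

∠[(j2.2)² + 22.4(j2.2) + 161.3] = ∠[156.46 + j49.28] = 17.48°
∠T(j2.2) = −17.48° = -17.48°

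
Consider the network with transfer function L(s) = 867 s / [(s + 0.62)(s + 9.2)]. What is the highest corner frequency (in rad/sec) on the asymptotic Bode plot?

Break frequencies occur at each pole and zero magnitude: 0.62 rad/sec, 9.2 rad/sec.
The highest is 9.2 rad/sec.

9.2 rad/sec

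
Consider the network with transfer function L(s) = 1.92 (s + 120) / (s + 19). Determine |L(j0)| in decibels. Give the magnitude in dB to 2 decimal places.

L(0) = 1.92 × 120 / 19 = 12.126
20 log₁₀(12.126) = 21.675 dB

21.67 dB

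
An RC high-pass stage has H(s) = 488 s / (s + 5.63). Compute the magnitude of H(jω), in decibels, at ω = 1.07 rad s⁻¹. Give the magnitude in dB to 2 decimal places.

39.19 dB

|j1.07| = 1.07
|j1.07 + 5.63| = √(1.07² + 5.63²) = 5.731
|H(j1.07)| = 488 × 1.07 / 5.731 = 91.115
20 log₁₀(91.115) = 39.192 dB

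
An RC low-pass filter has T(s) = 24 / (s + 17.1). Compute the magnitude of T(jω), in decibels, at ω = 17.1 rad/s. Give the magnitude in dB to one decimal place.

-0.1 dB

|j17.1 + 17.1| = √(17.1² + 17.1²) = 24.18
|T(j17.1)| = 24 / 24.18 = 0.99243
20 log₁₀(0.99243) = -0.07 dB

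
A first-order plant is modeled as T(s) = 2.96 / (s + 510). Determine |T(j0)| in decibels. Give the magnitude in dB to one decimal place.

-44.7 dB

T(0) = 2.96 / 510 = 0.0058039
20 log₁₀(0.0058039) = -44.73 dB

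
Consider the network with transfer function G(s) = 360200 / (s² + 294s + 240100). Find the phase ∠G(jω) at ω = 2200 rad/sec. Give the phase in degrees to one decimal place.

∠[(j2200)² + 294(j2200) + 240100] = ∠[-4.5999e+06 + j6.468e+05] = 172.00°
∠G(j2200) = −172.00° = -172.00°

-172.0°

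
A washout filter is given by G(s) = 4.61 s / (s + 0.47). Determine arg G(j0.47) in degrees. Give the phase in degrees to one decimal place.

∠(j0.47) = 90.00°
∠(j0.47 + 0.47) = arctan(0.47/0.47) = 45.00°
∠G(j0.47) = 90.00° − 45.00° = 45.00°

45.0 deg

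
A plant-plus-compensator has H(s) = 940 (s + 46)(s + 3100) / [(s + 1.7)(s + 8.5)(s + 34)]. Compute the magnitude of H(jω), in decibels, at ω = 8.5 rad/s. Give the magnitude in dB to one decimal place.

|j8.5 + 46| = √(8.5² + 46²) = 46.78
|j8.5 + 3100| = √(8.5² + 3100²) = 3100
|j8.5 + 1.7| = √(8.5² + 1.7²) = 8.668
|j8.5 + 8.5| = √(8.5² + 8.5²) = 12.02
|j8.5 + 34| = √(8.5² + 34²) = 35.05
|H(j8.5)| = 940 × 46.78 × 3100 / (8.668 × 12.02 × 35.05) = 37327
20 log₁₀(37327) = 91.44 dB

91.4 dB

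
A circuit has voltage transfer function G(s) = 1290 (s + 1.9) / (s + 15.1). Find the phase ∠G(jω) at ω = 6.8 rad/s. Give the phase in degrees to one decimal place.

50.1°

∠(j6.8 + 1.9) = arctan(6.8/1.9) = 74.39°
∠(j6.8 + 15.1) = arctan(6.8/15.1) = 24.24°
∠G(j6.8) = 74.39° − 24.24° = 50.15°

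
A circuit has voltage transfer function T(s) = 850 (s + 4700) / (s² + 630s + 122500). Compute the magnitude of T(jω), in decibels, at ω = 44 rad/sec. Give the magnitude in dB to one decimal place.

|j44 + 4700| = √(44² + 4700²) = 4700
|(j44)² + 630(j44) + 122500| = |1.2056e+05 + j27720| = 1.237e+05
|T(j44)| = 850 × 4700 / 1.237e+05 = 32.295
20 log₁₀(32.295) = 30.18 dB

30.2 dB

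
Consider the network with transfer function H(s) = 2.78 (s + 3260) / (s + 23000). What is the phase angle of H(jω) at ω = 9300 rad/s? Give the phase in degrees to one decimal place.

48.7°

∠(j9300 + 3260) = arctan(9300/3260) = 70.68°
∠(j9300 + 23000) = arctan(9300/23000) = 22.02°
∠H(j9300) = 70.68° − 22.02° = 48.67°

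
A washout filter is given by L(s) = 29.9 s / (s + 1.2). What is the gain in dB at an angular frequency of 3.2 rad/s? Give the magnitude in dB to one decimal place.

|j3.2| = 3.2
|j3.2 + 1.2| = √(3.2² + 1.2²) = 3.418
|L(j3.2)| = 29.9 × 3.2 / 3.418 = 27.996
20 log₁₀(27.996) = 28.94 dB

28.9 dB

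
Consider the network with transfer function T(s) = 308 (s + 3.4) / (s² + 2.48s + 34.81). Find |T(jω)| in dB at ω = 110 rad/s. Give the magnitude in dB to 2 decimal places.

|j110 + 3.4| = √(110² + 3.4²) = 110.1
|(j110)² + 2.48(j110) + 34.81| = |-12065 + j272.8| = 1.207e+04
|T(j110)| = 308 × 110.1 / 1.207e+04 = 2.8087
20 log₁₀(2.8087) = 8.970 dB

8.97 dB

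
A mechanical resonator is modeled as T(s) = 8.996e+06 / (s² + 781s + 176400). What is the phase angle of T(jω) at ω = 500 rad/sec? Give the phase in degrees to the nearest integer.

∠[(j500)² + 781(j500) + 176400] = ∠[-73600 + j3.905e+05] = 100.67°
∠T(j500) = −100.67° = -100.67°

-101°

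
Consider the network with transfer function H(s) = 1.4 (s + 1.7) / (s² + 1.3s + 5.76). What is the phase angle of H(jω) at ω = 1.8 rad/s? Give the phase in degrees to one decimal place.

∠(j1.8 + 1.7) = arctan(1.8/1.7) = 46.64°
∠[(j1.8)² + 1.3(j1.8) + 5.76] = ∠[2.52 + j2.34] = 42.88°
∠H(j1.8) = 46.64° − 42.88° = 3.76°

3.8 deg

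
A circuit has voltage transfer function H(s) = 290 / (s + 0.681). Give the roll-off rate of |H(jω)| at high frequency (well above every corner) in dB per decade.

With 0 zeros and 1 pole, the high-frequency asymptotic slope is 20 × (0 − 1) = -20 dB/decade.

-20 dB/decade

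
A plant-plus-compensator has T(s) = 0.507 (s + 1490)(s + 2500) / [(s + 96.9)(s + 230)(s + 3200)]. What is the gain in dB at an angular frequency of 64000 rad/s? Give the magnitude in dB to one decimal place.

|j64000 + 1490| = √(64000² + 1490²) = 6.402e+04
|j64000 + 2500| = √(64000² + 2500²) = 6.405e+04
|j64000 + 96.9| = √(64000² + 96.9²) = 6.4e+04
|j64000 + 230| = √(64000² + 230²) = 6.4e+04
|j64000 + 3200| = √(64000² + 3200²) = 6.408e+04
|T(j64000)| = 0.507 × 6.402e+04 × 6.405e+04 / (6.4e+04 × 6.4e+04 × 6.408e+04) = 7.9201e-06
20 log₁₀(7.9201e-06) = -102.03 dB

-102.0 dB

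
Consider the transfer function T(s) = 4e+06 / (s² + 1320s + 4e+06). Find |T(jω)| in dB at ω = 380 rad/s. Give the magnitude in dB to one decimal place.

|(j380)² + 1320(j380) + 4e+06| = |3.8556e+06 + j5.016e+05| = 3.888e+06
|T(j380)| = 4e+06 / 3.888e+06 = 1.0288
20 log₁₀(1.0288) = 0.25 dB

0.2 dB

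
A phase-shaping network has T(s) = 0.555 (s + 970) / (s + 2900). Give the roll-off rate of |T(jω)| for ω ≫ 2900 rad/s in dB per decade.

0 dB/decade

With 1 zero and 1 pole, the high-frequency asymptotic slope is 20 × (1 − 1) = 0 dB/decade.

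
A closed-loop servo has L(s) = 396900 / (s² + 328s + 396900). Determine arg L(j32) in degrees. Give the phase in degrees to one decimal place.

-1.5°

∠[(j32)² + 328(j32) + 396900] = ∠[3.9588e+05 + j10496] = 1.52°
∠L(j32) = −1.52° = -1.52°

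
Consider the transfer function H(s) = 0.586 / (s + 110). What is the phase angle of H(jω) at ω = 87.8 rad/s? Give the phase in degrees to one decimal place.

-38.6 deg

∠(j87.8 + 110) = arctan(87.8/110) = 38.60°
∠H(j87.8) = −38.60° = -38.60°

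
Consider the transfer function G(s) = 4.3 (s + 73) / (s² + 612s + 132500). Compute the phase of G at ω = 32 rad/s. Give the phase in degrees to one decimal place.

15.2°

∠(j32 + 73) = arctan(32/73) = 23.67°
∠[(j32)² + 612(j32) + 132500] = ∠[1.3148e+05 + j19584] = 8.47°
∠G(j32) = 23.67° − 8.47° = 15.20°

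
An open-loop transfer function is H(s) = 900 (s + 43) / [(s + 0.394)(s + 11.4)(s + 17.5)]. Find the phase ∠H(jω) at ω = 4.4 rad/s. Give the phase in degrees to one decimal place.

-114.3°

∠(j4.4 + 43) = arctan(4.4/43) = 5.84°
∠(j4.4 + 0.394) = arctan(4.4/0.394) = 84.88°
∠(j4.4 + 11.4) = arctan(4.4/11.4) = 21.10°
∠(j4.4 + 17.5) = arctan(4.4/17.5) = 14.11°
∠H(j4.4) = 5.84° − (84.88° + 21.10° + 14.11°) = -114.26°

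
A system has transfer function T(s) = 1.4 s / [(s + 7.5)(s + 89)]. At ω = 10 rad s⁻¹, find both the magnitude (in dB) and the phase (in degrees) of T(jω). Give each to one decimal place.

|j10| = 10
|j10 + 7.5| = √(10² + 7.5²) = 12.5
|j10 + 89| = √(10² + 89²) = 89.56
|T(j10)| = 1.4 × 10 / (12.5 × 89.56) = 0.012506
20 log₁₀(0.012506) = -38.06 dB
∠(j10) = 90.00°
∠(j10 + 7.5) = arctan(10/7.5) = 53.13°
∠(j10 + 89) = arctan(10/89) = 6.41°
∠T(j10) = 90.00° − (53.13° + 6.41°) = 30.46°

|T| = -38.1 dB, ∠T = 30.5 deg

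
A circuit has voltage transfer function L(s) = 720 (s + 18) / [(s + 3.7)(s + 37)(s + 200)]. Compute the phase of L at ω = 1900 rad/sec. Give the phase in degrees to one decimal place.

-173.3 deg

∠(j1900 + 18) = arctan(1900/18) = 89.46°
∠(j1900 + 3.7) = arctan(1900/3.7) = 89.89°
∠(j1900 + 37) = arctan(1900/37) = 88.88°
∠(j1900 + 200) = arctan(1900/200) = 83.99°
∠L(j1900) = 89.46° − (89.89° + 88.88° + 83.99°) = -173.31°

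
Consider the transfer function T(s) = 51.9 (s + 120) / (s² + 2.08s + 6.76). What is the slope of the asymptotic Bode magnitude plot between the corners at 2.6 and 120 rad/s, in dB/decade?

In this band the factors already past their corner are: complex pole pair at ωₙ ≈ 2.6; net slope = -40 dB/decade.

-40 dB/decade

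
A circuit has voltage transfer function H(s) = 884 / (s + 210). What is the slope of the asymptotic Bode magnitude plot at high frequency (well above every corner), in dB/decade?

With 0 zeros and 1 pole, the high-frequency asymptotic slope is 20 × (0 − 1) = -20 dB/decade.

-20 dB/decade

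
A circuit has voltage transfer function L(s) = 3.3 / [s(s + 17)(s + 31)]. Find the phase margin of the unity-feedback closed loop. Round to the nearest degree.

Gain crossover: |L(jω)| = 1 at ω ≈ 0.00626 rad/s.
∠L(j0.00626) = −90° − arctan(0.00626/17) − arctan(0.00626/31) ≈ -90.03°
PM = 180° + (-90.03°) = 89.97°

90°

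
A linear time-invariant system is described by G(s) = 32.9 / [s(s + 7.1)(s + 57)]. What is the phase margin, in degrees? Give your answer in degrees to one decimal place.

Gain crossover: |G(jω)| = 1 at ω ≈ 0.0813 rad/s.
∠G(j0.0813) = −90° − arctan(0.0813/7.1) − arctan(0.0813/57) ≈ -90.74°
PM = 180° + (-90.74°) = 89.26°

89.3 deg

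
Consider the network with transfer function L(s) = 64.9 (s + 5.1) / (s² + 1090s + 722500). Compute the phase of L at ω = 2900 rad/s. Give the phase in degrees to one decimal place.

-67.7°

∠(j2900 + 5.1) = arctan(2900/5.1) = 89.90°
∠[(j2900)² + 1090(j2900) + 722500] = ∠[-7.6875e+06 + j3.161e+06] = 157.65°
∠L(j2900) = 89.90° − 157.65° = -67.75°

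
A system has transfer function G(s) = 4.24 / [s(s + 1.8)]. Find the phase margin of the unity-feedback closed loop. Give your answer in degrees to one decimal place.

46.5°

Gain crossover: |G(jω)| = 1 at ω ≈ 1.71 rad/sec.
∠G(j1.71) = −90° − arctan(1.71/1.8) ≈ -133.51°
PM = 180° + (-133.51°) = 46.49°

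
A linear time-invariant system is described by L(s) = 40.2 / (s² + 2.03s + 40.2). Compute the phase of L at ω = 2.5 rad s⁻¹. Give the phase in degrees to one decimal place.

∠[(j2.5)² + 2.03(j2.5) + 40.2] = ∠[33.95 + j5.075] = 8.50°
∠L(j2.5) = −8.50° = -8.50°

-8.5°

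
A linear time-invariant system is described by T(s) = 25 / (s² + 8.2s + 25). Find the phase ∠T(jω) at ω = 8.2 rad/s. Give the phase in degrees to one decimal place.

-122.1°

∠[(j8.2)² + 8.2(j8.2) + 25] = ∠[-42.24 + j67.24] = 122.14°
∠T(j8.2) = −122.14° = -122.14°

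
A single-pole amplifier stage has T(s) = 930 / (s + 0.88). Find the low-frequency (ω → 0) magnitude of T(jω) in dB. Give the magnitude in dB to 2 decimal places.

T(0) = 930 / 0.88 = 1056.8
20 log₁₀(1056.8) = 60.480 dB

60.48 dB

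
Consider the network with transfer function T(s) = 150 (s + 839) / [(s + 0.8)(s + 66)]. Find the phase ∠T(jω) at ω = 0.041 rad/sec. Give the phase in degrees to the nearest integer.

-3°

∠(j0.041 + 839) = arctan(0.041/839) = 0.00°
∠(j0.041 + 0.8) = arctan(0.041/0.8) = 2.93°
∠(j0.041 + 66) = arctan(0.041/66) = 0.04°
∠T(j0.041) = 0.00° − (2.93° + 0.04°) = -2.97°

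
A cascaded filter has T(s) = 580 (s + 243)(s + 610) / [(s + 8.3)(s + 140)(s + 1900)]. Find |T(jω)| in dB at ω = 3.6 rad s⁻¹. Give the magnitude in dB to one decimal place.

|j3.6 + 243| = √(3.6² + 243²) = 243
|j3.6 + 610| = √(3.6² + 610²) = 610
|j3.6 + 8.3| = √(3.6² + 8.3²) = 9.047
|j3.6 + 140| = √(3.6² + 140²) = 140
|j3.6 + 1900| = √(3.6² + 1900²) = 1900
|T(j3.6)| = 580 × 243 × 610 / (9.047 × 140 × 1900) = 35.718
20 log₁₀(35.718) = 31.06 dB

31.1 dB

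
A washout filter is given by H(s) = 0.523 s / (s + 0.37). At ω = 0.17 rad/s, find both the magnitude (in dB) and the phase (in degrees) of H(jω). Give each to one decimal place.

|j0.17| = 0.17
|j0.17 + 0.37| = √(0.17² + 0.37²) = 0.4072
|H(j0.17)| = 0.523 × 0.17 / 0.4072 = 0.21835
20 log₁₀(0.21835) = -13.22 dB
∠(j0.17) = 90.00°
∠(j0.17 + 0.37) = arctan(0.17/0.37) = 24.68°
∠H(j0.17) = 90.00° − 24.68° = 65.32°

|H| = -13.2 dB, ∠H = 65.3°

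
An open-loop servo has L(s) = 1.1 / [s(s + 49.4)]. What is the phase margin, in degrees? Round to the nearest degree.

Gain crossover: |L(jω)| = 1 at ω ≈ 0.0223 rad/sec.
∠L(j0.0223) = −90° − arctan(0.0223/49.4) ≈ -90.03°
PM = 180° + (-90.03°) = 89.97°

90°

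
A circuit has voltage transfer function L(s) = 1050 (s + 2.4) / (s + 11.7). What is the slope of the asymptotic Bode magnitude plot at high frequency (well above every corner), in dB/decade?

With 1 zero and 1 pole, the high-frequency asymptotic slope is 20 × (1 − 1) = 0 dB/decade.

0 dB/decade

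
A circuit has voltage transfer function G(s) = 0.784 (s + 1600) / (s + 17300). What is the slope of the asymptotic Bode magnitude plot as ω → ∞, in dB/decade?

With 1 zero and 1 pole, the high-frequency asymptotic slope is 20 × (1 − 1) = 0 dB/decade.

0 dB/decade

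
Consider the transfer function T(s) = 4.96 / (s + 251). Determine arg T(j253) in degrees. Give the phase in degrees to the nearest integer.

-45 deg

∠(j253 + 251) = arctan(253/251) = 45.23°
∠T(j253) = −45.23° = -45.23°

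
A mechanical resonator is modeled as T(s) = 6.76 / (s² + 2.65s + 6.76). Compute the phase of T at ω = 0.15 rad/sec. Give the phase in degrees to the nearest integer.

∠[(j0.15)² + 2.65(j0.15) + 6.76] = ∠[6.7375 + j0.3975] = 3.38°
∠T(j0.15) = −3.38° = -3.38°

-3°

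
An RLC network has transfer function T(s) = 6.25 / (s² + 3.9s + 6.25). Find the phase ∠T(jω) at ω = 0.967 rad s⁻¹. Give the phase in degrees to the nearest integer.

-35 deg

∠[(j0.967)² + 3.9(j0.967) + 6.25] = ∠[5.3149 + j3.7713] = 35.36°
∠T(j0.967) = −35.36° = -35.36°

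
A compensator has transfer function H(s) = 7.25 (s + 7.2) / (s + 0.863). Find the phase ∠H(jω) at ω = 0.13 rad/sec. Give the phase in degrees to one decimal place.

∠(j0.13 + 7.2) = arctan(0.13/7.2) = 1.03°
∠(j0.13 + 0.863) = arctan(0.13/0.863) = 8.57°
∠H(j0.13) = 1.03° − 8.57° = -7.53°

-7.5°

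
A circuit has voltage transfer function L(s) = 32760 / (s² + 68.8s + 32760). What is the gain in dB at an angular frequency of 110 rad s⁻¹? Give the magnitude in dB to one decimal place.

3.5 dB

|(j110)² + 68.8(j110) + 32760| = |20660 + j7568| = 2.2e+04
|L(j110)| = 32760 / 2.2e+04 = 1.4889
20 log₁₀(1.4889) = 3.46 dB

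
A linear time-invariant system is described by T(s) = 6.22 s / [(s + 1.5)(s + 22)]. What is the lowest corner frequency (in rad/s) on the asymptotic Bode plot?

Break frequencies occur at each pole and zero magnitude: 1.5 rad/s, 22 rad/s.
The lowest is 1.5 rad/s.

1.5 rad/s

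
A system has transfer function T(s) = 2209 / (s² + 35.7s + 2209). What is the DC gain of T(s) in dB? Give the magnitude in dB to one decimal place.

T(0) = 2209 / 2209 = 1
20 log₁₀(1) = 0.00 dB

0.0 dB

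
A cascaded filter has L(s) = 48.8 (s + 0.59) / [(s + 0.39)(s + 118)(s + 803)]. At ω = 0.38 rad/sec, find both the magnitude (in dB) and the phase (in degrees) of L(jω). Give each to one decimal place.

|j0.38 + 0.59| = √(0.38² + 0.59²) = 0.7018
|j0.38 + 0.39| = √(0.38² + 0.39²) = 0.5445
|j0.38 + 118| = √(0.38² + 118²) = 118
|j0.38 + 803| = √(0.38² + 803²) = 803
|L(j0.38)| = 48.8 × 0.7018 / (0.5445 × 118 × 803) = 0.00066376
20 log₁₀(0.00066376) = -63.56 dB
∠(j0.38 + 0.59) = arctan(0.38/0.59) = 32.78°
∠(j0.38 + 0.39) = arctan(0.38/0.39) = 44.26°
∠(j0.38 + 118) = arctan(0.38/118) = 0.18°
∠(j0.38 + 803) = arctan(0.38/803) = 0.03°
∠L(j0.38) = 32.78° − (44.26° + 0.18° + 0.03°) = -11.68°

|L| = -63.6 dB, ∠L = -11.7°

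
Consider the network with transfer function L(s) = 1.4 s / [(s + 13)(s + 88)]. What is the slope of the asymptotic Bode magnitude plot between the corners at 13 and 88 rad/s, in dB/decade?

In this band the factors already past their corner are: 1 differentiator zero, pole at 13; net slope = 0 dB/decade.

0 dB/decade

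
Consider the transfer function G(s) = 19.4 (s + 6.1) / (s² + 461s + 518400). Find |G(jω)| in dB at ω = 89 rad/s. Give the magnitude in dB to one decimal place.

|j89 + 6.1| = √(89² + 6.1²) = 89.21
|(j89)² + 461(j89) + 518400| = |5.1048e+05 + j41029| = 5.121e+05
|G(j89)| = 19.4 × 89.21 / 5.121e+05 = 0.0033794
20 log₁₀(0.0033794) = -49.42 dB

-49.4 dB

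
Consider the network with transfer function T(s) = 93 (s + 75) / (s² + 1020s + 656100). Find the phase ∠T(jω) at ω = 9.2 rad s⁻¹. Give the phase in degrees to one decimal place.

∠(j9.2 + 75) = arctan(9.2/75) = 6.99°
∠[(j9.2)² + 1020(j9.2) + 656100] = ∠[6.5602e+05 + j9384] = 0.82°
∠T(j9.2) = 6.99° − 0.82° = 6.17°

6.2°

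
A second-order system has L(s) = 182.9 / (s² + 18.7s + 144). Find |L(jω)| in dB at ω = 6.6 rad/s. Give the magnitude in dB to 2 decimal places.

1.21 dB

|(j6.6)² + 18.7(j6.6) + 144| = |100.44 + j123.42| = 159.1
|L(j6.6)| = 182.9 / 159.1 = 1.1494
20 log₁₀(1.1494) = 1.210 dB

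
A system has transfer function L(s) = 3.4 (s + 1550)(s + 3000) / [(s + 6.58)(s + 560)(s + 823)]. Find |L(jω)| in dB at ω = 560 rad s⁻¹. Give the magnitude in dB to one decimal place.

|j560 + 1550| = √(560² + 1550²) = 1648
|j560 + 3000| = √(560² + 3000²) = 3052
|j560 + 6.58| = √(560² + 6.58²) = 560
|j560 + 560| = √(560² + 560²) = 792
|j560 + 823| = √(560² + 823²) = 995.5
|L(j560)| = 3.4 × 1648 × 3052 / (560 × 792 × 995.5) = 0.038732
20 log₁₀(0.038732) = -28.24 dB

-28.2 dB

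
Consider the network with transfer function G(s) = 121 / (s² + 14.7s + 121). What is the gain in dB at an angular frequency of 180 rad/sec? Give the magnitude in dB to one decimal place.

-48.6 dB

|(j180)² + 14.7(j180) + 121| = |-32279 + j2646| = 3.239e+04
|G(j180)| = 121 / 3.239e+04 = 0.003736
20 log₁₀(0.003736) = -48.55 dB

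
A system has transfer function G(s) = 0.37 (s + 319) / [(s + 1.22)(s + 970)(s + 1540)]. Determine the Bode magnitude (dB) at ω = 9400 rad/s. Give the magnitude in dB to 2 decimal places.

-167.72 dB

|j9400 + 319| = √(9400² + 319²) = 9405
|j9400 + 1.22| = √(9400² + 1.22²) = 9400
|j9400 + 970| = √(9400² + 970²) = 9450
|j9400 + 1540| = √(9400² + 1540²) = 9525
|G(j9400)| = 0.37 × 9405 / (9400 × 9450 × 9525) = 4.1129e-09
20 log₁₀(4.1129e-09) = -167.717 dB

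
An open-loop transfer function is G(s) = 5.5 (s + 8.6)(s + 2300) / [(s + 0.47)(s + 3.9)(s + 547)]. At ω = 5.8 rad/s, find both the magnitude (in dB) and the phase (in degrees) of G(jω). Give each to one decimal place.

|G| = 15.4 dB, ∠G = -107.9°

|j5.8 + 8.6| = √(5.8² + 8.6²) = 10.37
|j5.8 + 2300| = √(5.8² + 2300²) = 2300
|j5.8 + 0.47| = √(5.8² + 0.47²) = 5.819
|j5.8 + 3.9| = √(5.8² + 3.9²) = 6.989
|j5.8 + 547| = √(5.8² + 547²) = 547
|G(j5.8)| = 5.5 × 10.37 × 2300 / (5.819 × 6.989 × 547) = 5.898
20 log₁₀(5.898) = 15.41 dB
∠(j5.8 + 8.6) = arctan(5.8/8.6) = 34.00°
∠(j5.8 + 2300) = arctan(5.8/2300) = 0.14°
∠(j5.8 + 0.47) = arctan(5.8/0.47) = 85.37°
∠(j5.8 + 3.9) = arctan(5.8/3.9) = 56.08°
∠(j5.8 + 547) = arctan(5.8/547) = 0.61°
∠G(j5.8) = 34.00° + 0.14° − (85.37° + 56.08° + 0.61°) = -107.92°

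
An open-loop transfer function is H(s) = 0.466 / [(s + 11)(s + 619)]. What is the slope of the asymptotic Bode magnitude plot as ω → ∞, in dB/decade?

-40 dB/decade

With 0 zeros and 2 poles, the high-frequency asymptotic slope is 20 × (0 − 2) = -40 dB/decade.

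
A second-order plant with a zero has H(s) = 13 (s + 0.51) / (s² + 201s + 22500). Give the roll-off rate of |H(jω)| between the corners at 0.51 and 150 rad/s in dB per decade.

20 dB/decade

In this band the factors already past their corner are: zero at 0.51; net slope = 20 dB/decade.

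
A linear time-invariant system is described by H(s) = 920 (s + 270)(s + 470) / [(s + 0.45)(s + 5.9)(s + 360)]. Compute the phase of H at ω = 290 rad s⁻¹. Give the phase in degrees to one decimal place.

-138.9°

∠(j290 + 270) = arctan(290/270) = 47.05°
∠(j290 + 470) = arctan(290/470) = 31.68°
∠(j290 + 0.45) = arctan(290/0.45) = 89.91°
∠(j290 + 5.9) = arctan(290/5.9) = 88.83°
∠(j290 + 360) = arctan(290/360) = 38.85°
∠H(j290) = 47.05° + 31.68° − (89.91° + 88.83° + 38.85°) = -138.88°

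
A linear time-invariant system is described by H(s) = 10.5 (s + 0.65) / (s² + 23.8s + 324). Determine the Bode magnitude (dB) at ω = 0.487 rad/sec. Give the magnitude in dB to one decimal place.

-31.6 dB

|j0.487 + 0.65| = √(0.487² + 0.65²) = 0.8122
|(j0.487)² + 23.8(j0.487) + 324| = |323.76 + j11.591| = 324
|H(j0.487)| = 10.5 × 0.8122 / 324 = 0.026324
20 log₁₀(0.026324) = -31.59 dB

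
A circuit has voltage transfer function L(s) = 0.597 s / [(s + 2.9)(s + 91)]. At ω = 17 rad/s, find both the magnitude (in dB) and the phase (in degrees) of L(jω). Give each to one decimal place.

|j17| = 17
|j17 + 2.9| = √(17² + 2.9²) = 17.25
|j17 + 91| = √(17² + 91²) = 92.57
|L(j17)| = 0.597 × 17 / (17.25 × 92.57) = 0.006357
20 log₁₀(0.006357) = -43.93 dB
∠(j17) = 90.00°
∠(j17 + 2.9) = arctan(17/2.9) = 80.32°
∠(j17 + 91) = arctan(17/91) = 10.58°
∠L(j17) = 90.00° − (80.32° + 10.58°) = -0.90°

|L| = -43.9 dB, ∠L = -0.9 deg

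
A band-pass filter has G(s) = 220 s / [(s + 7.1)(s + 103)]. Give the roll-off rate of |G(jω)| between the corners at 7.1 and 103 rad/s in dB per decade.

0 dB/decade

In this band the factors already past their corner are: 1 differentiator zero, pole at 7.1; net slope = 0 dB/decade.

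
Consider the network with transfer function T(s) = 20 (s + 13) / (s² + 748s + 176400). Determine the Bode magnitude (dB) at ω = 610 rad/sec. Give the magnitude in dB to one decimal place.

-32.2 dB

|j610 + 13| = √(610² + 13²) = 610.1
|(j610)² + 748(j610) + 176400| = |-1.957e+05 + j4.5628e+05| = 4.965e+05
|T(j610)| = 20 × 610.1 / 4.965e+05 = 0.024579
20 log₁₀(0.024579) = -32.19 dB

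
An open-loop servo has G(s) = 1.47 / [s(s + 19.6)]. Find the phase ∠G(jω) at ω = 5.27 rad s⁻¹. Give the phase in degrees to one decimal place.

-105.0 deg

∠(j5.27 + 19.6) = arctan(5.27/19.6) = 15.05°
∠(j5.27) = 90.00°
∠G(j5.27) = − (15.05° + 90.00°) = -105.05°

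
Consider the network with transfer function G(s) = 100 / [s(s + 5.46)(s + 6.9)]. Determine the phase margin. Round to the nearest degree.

48°

Gain crossover: |G(jω)| = 1 at ω ≈ 2.32 rad s⁻¹.
∠G(j2.32) = −90° − arctan(2.32/5.46) − arctan(2.32/6.9) ≈ -131.55°
PM = 180° + (-131.55°) = 48.45°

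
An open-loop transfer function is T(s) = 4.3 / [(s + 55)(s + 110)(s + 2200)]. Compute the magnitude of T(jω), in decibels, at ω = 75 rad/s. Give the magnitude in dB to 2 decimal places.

|j75 + 55| = √(75² + 55²) = 93.01
|j75 + 110| = √(75² + 110²) = 133.1
|j75 + 2200| = √(75² + 2200²) = 2201
|T(j75)| = 4.3 / (93.01 × 133.1 × 2201) = 1.5776e-07
20 log₁₀(1.5776e-07) = -136.040 dB

-136.04 dB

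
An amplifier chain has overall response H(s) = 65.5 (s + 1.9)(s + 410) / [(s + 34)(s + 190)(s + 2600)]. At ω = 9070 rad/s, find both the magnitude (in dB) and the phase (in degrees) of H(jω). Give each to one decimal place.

|H| = -43.2 dB, ∠H = -75.2 deg

|j9070 + 1.9| = √(9070² + 1.9²) = 9070
|j9070 + 410| = √(9070² + 410²) = 9079
|j9070 + 34| = √(9070² + 34²) = 9070
|j9070 + 190| = √(9070² + 190²) = 9072
|j9070 + 2600| = √(9070² + 2600²) = 9435
|H(j9070)| = 65.5 × 9070 × 9079 / (9070 × 9072 × 9435) = 0.0069475
20 log₁₀(0.0069475) = -43.16 dB
∠(j9070 + 1.9) = arctan(9070/1.9) = 89.99°
∠(j9070 + 410) = arctan(9070/410) = 87.41°
∠(j9070 + 34) = arctan(9070/34) = 89.79°
∠(j9070 + 190) = arctan(9070/190) = 88.80°
∠(j9070 + 2600) = arctan(9070/2600) = 74.00°
∠H(j9070) = 89.99° + 87.41° − (89.79° + 88.80° + 74.00°) = -75.19°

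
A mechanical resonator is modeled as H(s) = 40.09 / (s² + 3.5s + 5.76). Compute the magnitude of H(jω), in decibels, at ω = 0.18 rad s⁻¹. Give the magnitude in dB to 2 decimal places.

|(j0.18)² + 3.5(j0.18) + 5.76| = |5.7276 + j0.63| = 5.762
|H(j0.18)| = 40.09 / 5.762 = 6.9575
20 log₁₀(6.9575) = 16.849 dB

16.85 dB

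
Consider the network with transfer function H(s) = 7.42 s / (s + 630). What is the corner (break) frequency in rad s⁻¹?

The single real pole at s = −630 gives a corner at ω = 630 rad s⁻¹.

630 rad s⁻¹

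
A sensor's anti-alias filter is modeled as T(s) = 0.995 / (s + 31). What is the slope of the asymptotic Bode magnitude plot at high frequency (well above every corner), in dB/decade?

With 0 zeros and 1 pole, the high-frequency asymptotic slope is 20 × (0 − 1) = -20 dB/decade.

-20 dB/decade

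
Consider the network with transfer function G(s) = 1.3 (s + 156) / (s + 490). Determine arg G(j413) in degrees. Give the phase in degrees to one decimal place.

29.2°

∠(j413 + 156) = arctan(413/156) = 69.31°
∠(j413 + 490) = arctan(413/490) = 40.13°
∠G(j413) = 69.31° − 40.13° = 29.18°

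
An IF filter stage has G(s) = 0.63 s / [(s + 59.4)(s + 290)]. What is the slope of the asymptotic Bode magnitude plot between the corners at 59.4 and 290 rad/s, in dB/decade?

0 dB/decade

In this band the factors already past their corner are: 1 differentiator zero, pole at 59.4; net slope = 0 dB/decade.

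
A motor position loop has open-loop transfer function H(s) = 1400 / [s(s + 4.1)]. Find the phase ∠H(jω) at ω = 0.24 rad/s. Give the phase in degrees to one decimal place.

∠(j0.24 + 4.1) = arctan(0.24/4.1) = 3.35°
∠(j0.24) = 90.00°
∠H(j0.24) = − (3.35° + 90.00°) = -93.35°

-93.4°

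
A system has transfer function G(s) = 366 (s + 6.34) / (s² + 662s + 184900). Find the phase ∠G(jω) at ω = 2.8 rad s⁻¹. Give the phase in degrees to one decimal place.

23.3°

∠(j2.8 + 6.34) = arctan(2.8/6.34) = 23.83°
∠[(j2.8)² + 662(j2.8) + 184900] = ∠[1.8489e+05 + j1853.6] = 0.57°
∠G(j2.8) = 23.83° − 0.57° = 23.25°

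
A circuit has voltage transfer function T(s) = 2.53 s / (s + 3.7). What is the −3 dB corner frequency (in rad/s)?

For a single-pole high-pass, the −3 dB point is at the pole: ω = 3.7 rad/s.

3.7 rad/s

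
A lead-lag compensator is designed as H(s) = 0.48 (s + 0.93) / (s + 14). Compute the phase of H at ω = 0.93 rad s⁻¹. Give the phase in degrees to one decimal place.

∠(j0.93 + 0.93) = arctan(0.93/0.93) = 45.00°
∠(j0.93 + 14) = arctan(0.93/14) = 3.80°
∠H(j0.93) = 45.00° − 3.80° = 41.20°

41.2 deg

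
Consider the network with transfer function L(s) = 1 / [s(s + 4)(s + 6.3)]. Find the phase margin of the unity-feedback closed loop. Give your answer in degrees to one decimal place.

89.1°

Gain crossover: |L(jω)| = 1 at ω ≈ 0.0397 rad/sec.
∠L(j0.0397) = −90° − arctan(0.0397/4) − arctan(0.0397/6.3) ≈ -90.93°
PM = 180° + (-90.93°) = 89.07°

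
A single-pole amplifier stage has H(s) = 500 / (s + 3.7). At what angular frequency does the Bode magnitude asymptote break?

3.7 rad/s

The single real pole at s = −3.7 gives a corner at ω = 3.7 rad/s.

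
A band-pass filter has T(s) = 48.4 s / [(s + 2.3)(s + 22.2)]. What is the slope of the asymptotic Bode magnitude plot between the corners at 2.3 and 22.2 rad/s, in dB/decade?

In this band the factors already past their corner are: 1 differentiator zero, pole at 2.3; net slope = 0 dB/decade.

0 dB/decade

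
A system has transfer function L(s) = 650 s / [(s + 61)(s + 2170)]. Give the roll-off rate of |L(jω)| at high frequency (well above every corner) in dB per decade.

-20 dB/decade

With 1 zero and 2 poles, the high-frequency asymptotic slope is 20 × (1 − 2) = -20 dB/decade.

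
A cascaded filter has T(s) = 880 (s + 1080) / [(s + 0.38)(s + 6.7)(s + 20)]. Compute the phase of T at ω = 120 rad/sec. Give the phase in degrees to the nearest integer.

-251°

∠(j120 + 1080) = arctan(120/1080) = 6.34°
∠(j120 + 0.38) = arctan(120/0.38) = 89.82°
∠(j120 + 6.7) = arctan(120/6.7) = 86.80°
∠(j120 + 20) = arctan(120/20) = 80.54°
∠T(j120) = 6.34° − (89.82° + 86.80° + 80.54°) = -250.82°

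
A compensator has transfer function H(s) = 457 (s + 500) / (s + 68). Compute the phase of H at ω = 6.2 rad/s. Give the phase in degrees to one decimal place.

∠(j6.2 + 500) = arctan(6.2/500) = 0.71°
∠(j6.2 + 68) = arctan(6.2/68) = 5.21°
∠H(j6.2) = 0.71° − 5.21° = -4.50°

-4.5°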